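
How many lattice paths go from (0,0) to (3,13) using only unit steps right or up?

Each path has 3 right steps and 13 up steps in some order (16 steps total).
Choose which 13 of the 16 steps are up: C(16,13).

Final answer: C(16,13) = 560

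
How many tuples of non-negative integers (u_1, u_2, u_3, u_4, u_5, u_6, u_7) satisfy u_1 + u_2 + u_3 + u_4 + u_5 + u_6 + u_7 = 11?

Stars and bars with 11 stars and 6 bars:
C(11+7-1, 7-1) = C(17,6).

Final answer: C(17,6) = 12376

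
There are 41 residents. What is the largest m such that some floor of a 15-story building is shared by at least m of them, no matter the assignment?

There are 15 possible values for floor of a 15-story building. With 41 residents and 15 categories, by pigeonhole: ceiling(41/15).

Final answer: 3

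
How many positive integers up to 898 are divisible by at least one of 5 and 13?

Multiples of 5: 179. Multiples of 13: 69. Of both (lcm=65): 13.
By inclusion-exclusion: 179 + 69 - 13.

Final answer: 235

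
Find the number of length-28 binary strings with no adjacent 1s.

A valid string ends in 0 (append to any length-(n-1) valid string) or in 01 (append to any length-(n-2) valid string), so a(n) = a(n-1) + a(n-2) with a(1)=2, a(2)=3.
Iterating the recurrence: a(1)=2, a(2)=3, a(3)=5, a(4)=8, a(5)=13, a(6)=21, a(7)=34, a(8)=55, a(9)=89, a(10)=144, a(11)=233, a(12)=377, a(13)=610, a(14)=987, a(15)=1597, a(16)=2584, a(17)=4181, a(18)=6765, a(19)=10946, a(20)=17711, a(21)=28657, a(22)=46368, a(23)=75025, a(24)=121393, a(25)=196418, a(26)=317811, a(27)=514229, a(28)=832040.

Final answer: 832040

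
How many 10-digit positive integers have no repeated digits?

First digit: 9 (not 0). Second: 9 (not first). Third: 8, etc.
Total: 9 x 9 x 8 x 7 x 6 x 5 x 4 x 3 x 2 x 1.

Final answer: 3265920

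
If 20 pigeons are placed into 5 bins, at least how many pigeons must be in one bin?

By the pigeonhole principle: ceiling(20/5).

Final answer: 4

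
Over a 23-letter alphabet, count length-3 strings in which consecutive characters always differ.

Let g(n) count such strings. g(1) = 23, and each valid string of length n-1 extends in 22 ways (any symbol but the last), so g(n) = 22 g(n-1).
Total: g(3) = 23 x 22^2.

Final answer: 23 x 22^{2} = 11132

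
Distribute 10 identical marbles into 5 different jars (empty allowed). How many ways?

Stars and bars: C(n+k-1, k-1) = C(14,4).

Final answer: C(14,4) = 1001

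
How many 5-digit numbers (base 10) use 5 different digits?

First digit: 9 (not 0). Second: 9 (not first). Third: 8, etc.
Total: 9 x 9 x 8 x 7 x 6.

Final answer: 27216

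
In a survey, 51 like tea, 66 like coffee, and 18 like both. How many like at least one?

|A union B| = |A| + |B| - |A intersect B| = 51 + 66 - 18.

Final answer: 99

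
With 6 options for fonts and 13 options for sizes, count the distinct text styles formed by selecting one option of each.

By the multiplication principle: 6 x 13.

Final answer: 78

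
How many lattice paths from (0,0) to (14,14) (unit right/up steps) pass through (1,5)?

Paths (0,0)->(1,5): C(6,5) = 6.
Paths (1,5)->(14,14): C(22,9) = 497420.
By multiplication principle: 6 x 497420.

Final answer: 2984520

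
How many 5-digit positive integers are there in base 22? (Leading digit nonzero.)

These are the integers in [22^4, 22^5), so the count is 22^5 - 22^4 = 21 x 22^4.

Final answer: 4919376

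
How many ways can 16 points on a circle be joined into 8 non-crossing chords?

The structures are counted by the Catalan number C_n. Here n = 16/2 = 8.
Using C_0 = 1 and C_(k+1) = C_k x 2(2k+1)/(k+2), build up term by term: C_1=1, C_2=2, C_3=5, C_4=14, C_5=42, C_6=132, C_7=429, C_8=1430.

Final answer: C_{8} = 1430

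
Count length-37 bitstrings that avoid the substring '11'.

A valid string ends in 0 (append to any length-(n-1) valid string) or in 01 (append to any length-(n-2) valid string), so a(n) = a(n-1) + a(n-2) with a(1)=2, a(2)=3.
Computing successive values: a(1)=2, a(2)=3, a(3)=5, a(4)=8, a(5)=13, a(6)=21, a(7)=34, a(8)=55, a(9)=89, a(10)=144, a(11)=233, a(12)=377, a(13)=610, a(14)=987, a(15)=1597, a(16)=2584, a(17)=4181, a(18)=6765, a(19)=10946, a(20)=17711, a(21)=28657, a(22)=46368, a(23)=75025, a(24)=121393, a(25)=196418, a(26)=317811, a(27)=514229, a(28)=832040, a(29)=1346269, a(30)=2178309, a(31)=3524578, a(32)=5702887, a(33)=9227465, a(34)=14930352, a(35)=24157817, a(36)=39088169, a(37)=63245986.

Final answer: 63245986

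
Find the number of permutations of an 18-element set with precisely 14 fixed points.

Choose which 14 elements are fixed: C(18,14) = 3060.
Derange the remaining 4 using D(j) = (j-1)(D(j-1) + D(j-2)), D(0)=1, D(1)=0: D(2)=1, D(3)=2, D(4)=9.
Total: 3060 x 9.

Final answer: C(18,14) D(4) = 27540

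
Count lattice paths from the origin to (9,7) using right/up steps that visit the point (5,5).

Paths (0,0)->(5,5): C(10,5) = 252.
Paths (5,5)->(9,7): C(6,2) = 15.
By multiplication principle: 252 x 15.

Final answer: 3780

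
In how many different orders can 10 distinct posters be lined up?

The number of ways to arrange 10 distinct objects is 10!.

Final answer: 10! = 3628800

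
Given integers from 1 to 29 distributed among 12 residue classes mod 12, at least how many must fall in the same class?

By pigeonhole with 29 objects and 12 categories: ceiling(29/12).

Final answer: 3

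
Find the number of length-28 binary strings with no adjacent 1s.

Classify by the final bit: ...0 gives a(n-1) strings, ...01 gives a(n-2) strings. Thus a(n) = a(n-1) + a(n-2) with a(1)=2, a(2)=3.
Iterating the recurrence: a(1)=2, a(2)=3, a(3)=5, a(4)=8, a(5)=13, a(6)=21, a(7)=34, a(8)=55, a(9)=89, a(10)=144, a(11)=233, a(12)=377, a(13)=610, a(14)=987, a(15)=1597, a(16)=2584, a(17)=4181, a(18)=6765, a(19)=10946, a(20)=17711, a(21)=28657, a(22)=46368, a(23)=75025, a(24)=121393, a(25)=196418, a(26)=317811, a(27)=514229, a(28)=832040.

Final answer: 832040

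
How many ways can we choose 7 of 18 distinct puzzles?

C(18,7) = 18!/(7! x (18-7)!).

Final answer: C(18,7) = 31824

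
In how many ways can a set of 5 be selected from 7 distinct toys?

C(7,5) = 7!/(5! x (7-5)!).

Final answer: C(7,5) = 21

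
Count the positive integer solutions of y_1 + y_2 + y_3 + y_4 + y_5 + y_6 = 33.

Substitute y'_i = y_i - 1 (so y'_i >= 0). Then sum y'_i = 33 - 6 = 27.
Stars and bars: C(27+6-1, 6-1) = C(32,5).

Final answer: C(32,5) = 201376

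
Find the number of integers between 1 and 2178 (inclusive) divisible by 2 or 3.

Multiples of 2: 1089. Multiples of 3: 726. Of both (lcm=6): 363.
By inclusion-exclusion: 1089 + 726 - 363.

Final answer: 1452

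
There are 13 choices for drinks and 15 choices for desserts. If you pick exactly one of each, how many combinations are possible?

By the multiplication principle: 13 x 15.

Final answer: 195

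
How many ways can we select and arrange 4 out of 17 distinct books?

P(17,4) = 17!/(17-4)! = 17!/13!.

Final answer: P(17,4) = 57120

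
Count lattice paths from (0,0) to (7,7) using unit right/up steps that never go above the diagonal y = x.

Total monotonic paths to (7,7): C(14,7) = 3432.
Paths that cross above y=x (reflection bijection): C(14,8) = 3003.
Valid Dyck paths: 3432 - 3003.
(These counts are the Catalan numbers.)

Final answer: C_{7} = 429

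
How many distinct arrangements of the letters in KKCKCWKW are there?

Letters (C:2, K:4, W:2). Total letters: 8.
Permutations = 8!/(4! x 2! x 2!).

Final answer: 420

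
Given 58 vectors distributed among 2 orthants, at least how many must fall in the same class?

By pigeonhole with 58 objects and 2 categories: ceiling(58/2).

Final answer: 29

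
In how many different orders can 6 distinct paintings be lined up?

The number of ways to arrange 6 distinct objects is 6!.

Final answer: 6! = 720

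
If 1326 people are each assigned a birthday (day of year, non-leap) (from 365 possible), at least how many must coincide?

There are 365 possible values for birthday (day of year, non-leap). With 1326 people and 365 categories, by pigeonhole: ceiling(1326/365).

Final answer: 4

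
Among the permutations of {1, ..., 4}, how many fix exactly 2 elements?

Choose which 2 elements are fixed: C(4,2) = 6.
Derange the remaining 2 using D(j) = (j-1)(D(j-1) + D(j-2)), D(0)=1, D(1)=0: D(2)=1.
Total: 6 x 1.

Final answer: C(4,2) D(2) = 6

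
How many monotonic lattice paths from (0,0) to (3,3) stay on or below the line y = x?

Total monotonic paths to (3,3): C(6,3) = 20.
A path is bad iff it touches y = x + 1; reflecting its initial segment maps bad paths bijectively onto all paths to (2,4), of which there are C(6,4) = 15.
Valid Dyck paths: 20 - 15.
(This is the Catalan number C_{3}.)

Final answer: C_{3} = 5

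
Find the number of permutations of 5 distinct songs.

The number of ways to arrange 5 distinct objects is 5!.

Final answer: 5! = 120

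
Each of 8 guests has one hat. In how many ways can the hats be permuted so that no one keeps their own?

D(n) = (n-1)(D(n-1) + D(n-2)), D(0)=1, D(1)=0.
D(2) = 1 x (0 + 1) = 1
D(3) = 2 x (1 + 0) = 2
D(4) = 3 x (2 + 1) = 9
D(5) = 4 x (9 + 2) = 44
D(6) = 5 x (44 + 9) = 265
D(7) = 6 x (265 + 44) = 1854
D(8) = 7 x (D(7) + D(6)) = 7 x (1854 + 265)

Final answer: D(8) = 14833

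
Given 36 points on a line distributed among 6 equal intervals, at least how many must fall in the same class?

By pigeonhole with 36 objects and 6 categories: ceiling(36/6).

Final answer: 6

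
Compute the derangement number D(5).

Derangements satisfy D(n) = (n-1)(D(n-1) + D(n-2)), starting from D(0)=1, D(1)=0.
D(2) = 1 x (0 + 1) = 1
D(3) = 2 x (1 + 0) = 2
D(4) = 3 x (2 + 1) = 9
D(5) = 4 x (D(4) + D(3)) = 4 x (9 + 2)

Final answer: D(5) = 44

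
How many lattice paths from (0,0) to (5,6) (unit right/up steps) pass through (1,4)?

Paths (0,0)->(1,4): C(5,4) = 5.
Paths (1,4)->(5,6): C(6,2) = 15.
By multiplication principle: 5 x 15.

Final answer: 75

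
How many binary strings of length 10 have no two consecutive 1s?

A valid string ends in 0 (append to any length-(n-1) valid string) or in 01 (append to any length-(n-2) valid string), so a(n) = a(n-1) + a(n-2) with a(1)=2, a(2)=3.
Computing successive values: a(1)=2, a(2)=3, a(3)=5, a(4)=8, a(5)=13, a(6)=21, a(7)=34, a(8)=55, a(9)=89, a(10)=144.

Final answer: 144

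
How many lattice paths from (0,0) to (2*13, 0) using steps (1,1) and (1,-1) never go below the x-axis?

Total monotonic paths to (13,13): C(26,13) = 10400600.
Reflecting each bad path at its first crossing gives a bijection with paths to (12,14): C(26,14) = 9657700.
Valid Dyck paths: 10400600 - 9657700.
(This is the Catalan number C_{13}.)

Final answer: C_{13} = 742900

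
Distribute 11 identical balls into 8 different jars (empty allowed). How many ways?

Stars and bars: C(n+k-1, k-1) = C(18,7).

Final answer: C(18,7) = 31824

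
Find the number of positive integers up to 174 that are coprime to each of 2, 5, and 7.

|div by 2|=87, |div by 5|=34, |div by 7|=24.
|div by 2&5|=17, |div by 2&7|=12, |div by 5&7|=4, |div by all|=2.
By inclusion-exclusion, divisible by at least one: 87+34+24-17-12-4+2 = 114.
Not divisible by any: 174 - 114.

Final answer: 60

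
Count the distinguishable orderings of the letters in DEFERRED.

Letters (D:2, E:3, F:1, R:2). Total letters: 8.
Permutations = 8!/(3! x 2! x 2!).

Final answer: 1680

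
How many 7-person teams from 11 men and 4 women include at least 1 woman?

Sum over valid woman counts:
C(4,1)C(11,6) = 1848
C(4,2)C(11,5) = 2772
C(4,3)C(11,4) = 1320
C(4,4)C(11,3) = 165
Total: 1848 + 2772 + 1320 + 165.

Final answer: 6105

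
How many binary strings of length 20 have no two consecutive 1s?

Classify by the final bit: ...0 gives a(n-1) strings, ...01 gives a(n-2) strings. Thus a(n) = a(n-1) + a(n-2) with a(1)=2, a(2)=3.
Iterating the recurrence: a(1)=2, a(2)=3, a(3)=5, a(4)=8, a(5)=13, a(6)=21, a(7)=34, a(8)=55, a(9)=89, a(10)=144, a(11)=233, a(12)=377, a(13)=610, a(14)=987, a(15)=1597, a(16)=2584, a(17)=4181, a(18)=6765, a(19)=10946, a(20)=17711.

Final answer: 17711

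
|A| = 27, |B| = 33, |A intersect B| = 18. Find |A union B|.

|A union B| = |A| + |B| - |A intersect B| = 27 + 33 - 18.

Final answer: 42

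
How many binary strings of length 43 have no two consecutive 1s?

Classify by the final bit: ...0 gives a(n-1) strings, ...01 gives a(n-2) strings. Thus a(n) = a(n-1) + a(n-2) with a(1)=2, a(2)=3.
Computing successive values: a(1)=2, a(2)=3, a(3)=5, a(4)=8, a(5)=13, a(6)=21, a(7)=34, a(8)=55, a(9)=89, a(10)=144, a(11)=233, a(12)=377, a(13)=610, a(14)=987, a(15)=1597, a(16)=2584, a(17)=4181, a(18)=6765, a(19)=10946, a(20)=17711, a(21)=28657, a(22)=46368, a(23)=75025, a(24)=121393, a(25)=196418, a(26)=317811, a(27)=514229, a(28)=832040, a(29)=1346269, a(30)=2178309, a(31)=3524578, a(32)=5702887, a(33)=9227465, a(34)=14930352, a(35)=24157817, a(36)=39088169, a(37)=63245986, a(38)=102334155, a(39)=165580141, a(40)=267914296, a(41)=433494437, a(42)=701408733, a(43)=1134903170.

Final answer: 1134903170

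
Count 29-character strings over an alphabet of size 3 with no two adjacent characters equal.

Let g(n) count such strings. g(1) = 3, and each valid string of length n-1 extends in 2 ways (any symbol but the last), so g(n) = 2 g(n-1).
Total: g(29) = 3 x 2^28.

Final answer: 3 x 2^{28} = 805306368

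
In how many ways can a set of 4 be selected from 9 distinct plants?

C(9,4) = 9!/(4! x (9-4)!).

Final answer: C(9,4) = 126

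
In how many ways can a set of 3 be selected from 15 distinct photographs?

C(15,3) = 15!/(3! x (15-3)!).

Final answer: C(15,3) = 455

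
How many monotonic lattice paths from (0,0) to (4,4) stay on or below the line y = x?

Total monotonic paths to (4,4): C(8,4) = 70.
Paths that cross above y=x (reflection bijection): C(8,5) = 56.
Valid Dyck paths: 70 - 56.
(This is the Catalan number C_{4}.)

Final answer: C_{4} = 14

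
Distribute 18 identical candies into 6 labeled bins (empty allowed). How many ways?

Stars and bars: C(n+k-1, k-1) = C(23,5).

Final answer: C(23,5) = 33649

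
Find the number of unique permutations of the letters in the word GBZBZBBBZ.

Letters (B:5, G:1, Z:3). Total letters: 9.
Permutations = 9!/(5! x 3!).

Final answer: 504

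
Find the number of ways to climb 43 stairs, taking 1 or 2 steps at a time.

Condition on the final move: it is a 1-step (f(n-1) ways to get there) or a 2-step (f(n-2) ways), so f(n) = f(n-1) + f(n-2), with f(1)=1, f(2)=2.
Building up term by term: f(1)=1, f(2)=2, f(3)=3, f(4)=5, f(5)=8, f(6)=13, f(7)=21, f(8)=34, f(9)=55, f(10)=89, f(11)=144, f(12)=233, f(13)=377, f(14)=610, f(15)=987, f(16)=1597, f(17)=2584, f(18)=4181, f(19)=6765, f(20)=10946, f(21)=17711, f(22)=28657, f(23)=46368, f(24)=75025, f(25)=121393, f(26)=196418, f(27)=317811, f(28)=514229, f(29)=832040, f(30)=1346269, f(31)=2178309, f(32)=3524578, f(33)=5702887, f(34)=9227465, f(35)=14930352, f(36)=24157817, f(37)=39088169, f(38)=63245986, f(39)=102334155, f(40)=165580141, f(41)=267914296, f(42)=433494437, f(43)=701408733.

Final answer: 701408733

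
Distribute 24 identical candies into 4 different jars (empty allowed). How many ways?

Stars and bars: C(n+k-1, k-1) = C(27,3).

Final answer: C(27,3) = 2925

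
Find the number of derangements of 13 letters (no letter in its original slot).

Use the recurrence D(n) = (n-1)(D(n-1) + D(n-2)) with D(0)=1, D(1)=0.
D(2) = 1 x (0 + 1) = 1
D(3) = 2 x (1 + 0) = 2
D(4) = 3 x (2 + 1) = 9
D(5) = 4 x (9 + 2) = 44
D(6) = 5 x (44 + 9) = 265
D(7) = 6 x (265 + 44) = 1854
D(8) = 7 x (1854 + 265) = 14833
D(9) = 8 x (14833 + 1854) = 133496
D(10) = 9 x (133496 + 14833) = 1334961
D(11) = 10 x (1334961 + 133496) = 14684570
D(12) = 11 x (14684570 + 1334961) = 176214841
D(13) = 12 x (D(12) + D(11)) = 12 x (176214841 + 14684570)

Final answer: D(13) = 2290792932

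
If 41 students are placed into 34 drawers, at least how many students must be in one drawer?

By the pigeonhole principle: ceiling(41/34).

Final answer: 2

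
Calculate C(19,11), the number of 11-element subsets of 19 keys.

C(19,11) = 19!/(11! x 8!).

Final answer: \binom{19}{11} = 75582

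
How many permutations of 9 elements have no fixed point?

D(n) = (n-1)(D(n-1) + D(n-2)), D(0)=1, D(1)=0.
D(2) = 1 x (0 + 1) = 1
D(3) = 2 x (1 + 0) = 2
D(4) = 3 x (2 + 1) = 9
D(5) = 4 x (9 + 2) = 44
D(6) = 5 x (44 + 9) = 265
D(7) = 6 x (265 + 44) = 1854
D(8) = 7 x (1854 + 265) = 14833
D(9) = 8 x (D(8) + D(7)) = 8 x (14833 + 1854)

Final answer: D(9) = 133496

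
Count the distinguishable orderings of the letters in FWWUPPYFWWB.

Letters (B:1, F:2, P:2, U:1, W:4, Y:1). Total letters: 11.
Permutations = 11!/(4! x 2! x 2!).

Final answer: 415800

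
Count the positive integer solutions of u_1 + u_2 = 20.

Substitute u'_i = u_i - 1 (so u'_i >= 0). Then sum u'_i = 20 - 2 = 18.
Stars and bars: C(18+2-1, 2-1) = C(19,1).

Final answer: C(19,1) = 19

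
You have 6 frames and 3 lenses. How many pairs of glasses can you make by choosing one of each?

By the multiplication principle: 6 x 3.

Final answer: 18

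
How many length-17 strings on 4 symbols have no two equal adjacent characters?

Let g(n) count such strings. g(1) = 4, and each valid string of length n-1 extends in 3 ways (any symbol but the last), so g(n) = 3 g(n-1).
Total: g(17) = 4 x 3^16.

Final answer: 4 x 3^{16} = 172186884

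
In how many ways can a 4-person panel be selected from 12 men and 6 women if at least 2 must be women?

Sum over valid woman counts:
C(6,2)C(12,2) = 990
C(6,3)C(12,1) = 240
C(6,4)C(12,0) = 15
Total: 990 + 240 + 15.

Final answer: 1245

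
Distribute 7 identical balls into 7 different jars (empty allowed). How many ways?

Stars and bars: C(n+k-1, k-1) = C(13,6).

Final answer: C(13,6) = 1716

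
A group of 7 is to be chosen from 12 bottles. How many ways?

C(12,7) = 12!/(7! x 5!).

Final answer: \binom{12}{7} = 792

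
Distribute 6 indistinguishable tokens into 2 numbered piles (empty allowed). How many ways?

Stars and bars: C(n+k-1, k-1) = C(7,1).

Final answer: C(7,1) = 7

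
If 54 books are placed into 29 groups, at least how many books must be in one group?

By the pigeonhole principle: ceiling(54/29).

Final answer: 2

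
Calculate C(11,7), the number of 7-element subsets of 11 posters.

C(11,7) = 11!/(7! x 4!).

Final answer: \binom{11}{7} = 330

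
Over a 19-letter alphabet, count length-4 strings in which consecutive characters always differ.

First character: 19 choices. Each subsequent: 18 choices (must differ from the previous one).
Total: 19 x 18^3.

Final answer: 19 x 18^{3} = 110808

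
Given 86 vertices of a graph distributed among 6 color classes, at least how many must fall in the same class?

By pigeonhole with 86 objects and 6 categories: ceiling(86/6).

Final answer: 15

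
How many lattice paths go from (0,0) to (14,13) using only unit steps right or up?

Each path has 14 right steps and 13 up steps in some order (27 steps total).
Choose which 13 of the 27 steps are up: C(27,13).

Final answer: C(27,13) = 20058300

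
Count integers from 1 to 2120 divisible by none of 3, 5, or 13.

|div by 3|=706, |div by 5|=424, |div by 13|=163.
|div by 3&5|=141, |div by 3&13|=54, |div by 5&13|=32, |div by all|=10.
By inclusion-exclusion, divisible by at least one: 706+424+163-141-54-32+10 = 1076.
Not divisible by any: 2120 - 1076.

Final answer: 1044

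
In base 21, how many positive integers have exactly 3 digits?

These are the integers in [21^2, 21^3), so the count is 21^3 - 21^2 = 20 x 21^2.

Final answer: 8820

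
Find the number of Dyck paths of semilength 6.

Total monotonic paths to (6,6): C(12,6) = 924.
Reflecting each bad path at its first crossing gives a bijection with paths to (5,7): C(12,7) = 792.
Valid Dyck paths: 924 - 792.
(Check: C(12,6) - C(12,7) = C(12,6)/7, the Catalan number C_{6}.)

Final answer: C_{6} = 132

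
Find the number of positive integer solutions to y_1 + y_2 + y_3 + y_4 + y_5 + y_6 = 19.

Substitute y'_i = y_i - 1 (so y'_i >= 0). Then sum y'_i = 19 - 6 = 13.
Stars and bars: C(13+6-1, 6-1) = C(18,5).

Final answer: C(18,5) = 8568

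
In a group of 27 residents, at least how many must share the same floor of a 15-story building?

There are 15 possible values for floor of a 15-story building. With 27 residents and 15 categories, by pigeonhole: ceiling(27/15).

Final answer: 2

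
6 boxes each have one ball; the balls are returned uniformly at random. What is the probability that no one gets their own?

Derangements satisfy D(n) = (n-1)(D(n-1) + D(n-2)), starting from D(0)=1, D(1)=0.
Building up: D(2)=1, D(3)=2, D(4)=9, D(5)=44, D(6)=265.
Total arrangements: 6! = 720.
Probability = D(6)/6! = 53/144.

Final answer: D(6)/6! = 265/720 = 0.368056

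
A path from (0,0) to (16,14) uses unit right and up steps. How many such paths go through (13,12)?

Paths (0,0)->(13,12): C(25,12) = 5200300.
Paths (13,12)->(16,14): C(5,2) = 10.
By multiplication principle: 5200300 x 10.

Final answer: 52003000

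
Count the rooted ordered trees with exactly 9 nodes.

This is counted by the nth Catalan number C_n. Here n = 9 - 1 = 8.
Using C_0 = 1 and C_(k+1) = C_k x 2(2k+1)/(k+2), build up term by term: C_1=1, C_2=2, C_3=5, C_4=14, C_5=42, C_6=132, C_7=429, C_8=1430.

Final answer: C_{8} = 1430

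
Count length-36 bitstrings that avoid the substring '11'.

Classify by the final bit: ...0 gives a(n-1) strings, ...01 gives a(n-2) strings. Thus a(n) = a(n-1) + a(n-2) with a(1)=2, a(2)=3.
Iterating the recurrence: a(1)=2, a(2)=3, a(3)=5, a(4)=8, a(5)=13, a(6)=21, a(7)=34, a(8)=55, a(9)=89, a(10)=144, a(11)=233, a(12)=377, a(13)=610, a(14)=987, a(15)=1597, a(16)=2584, a(17)=4181, a(18)=6765, a(19)=10946, a(20)=17711, a(21)=28657, a(22)=46368, a(23)=75025, a(24)=121393, a(25)=196418, a(26)=317811, a(27)=514229, a(28)=832040, a(29)=1346269, a(30)=2178309, a(31)=3524578, a(32)=5702887, a(33)=9227465, a(34)=14930352, a(35)=24157817, a(36)=39088169.

Final answer: 39088169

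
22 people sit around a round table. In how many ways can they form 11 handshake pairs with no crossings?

The structures are counted by the Catalan number C_n. Here n = 22/2 = 11.
Using C_0 = 1 and C_(k+1) = C_k x 2(2k+1)/(k+2), build up term by term: C_1=1, C_2=2, C_3=5, C_4=14, C_5=42, C_6=132, C_7=429, C_8=1430, C_9=4862, C_10=16796, C_11=58786.

Final answer: C_{11} = 58786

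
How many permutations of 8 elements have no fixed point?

Derangements satisfy D(n) = (n-1)(D(n-1) + D(n-2)), starting from D(0)=1, D(1)=0.
D(2) = 1 x (0 + 1) = 1
D(3) = 2 x (1 + 0) = 2
D(4) = 3 x (2 + 1) = 9
D(5) = 4 x (9 + 2) = 44
D(6) = 5 x (44 + 9) = 265
D(7) = 6 x (265 + 44) = 1854
D(8) = 7 x (D(7) + D(6)) = 7 x (1854 + 265)

Final answer: D(8) = 14833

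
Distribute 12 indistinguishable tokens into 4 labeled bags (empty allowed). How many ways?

Stars and bars: C(n+k-1, k-1) = C(15,3).

Final answer: C(15,3) = 455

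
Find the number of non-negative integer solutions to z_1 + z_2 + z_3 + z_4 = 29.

Stars and bars with 29 stars and 3 bars:
C(29+4-1, 4-1) = C(32,3).

Final answer: C(32,3) = 4960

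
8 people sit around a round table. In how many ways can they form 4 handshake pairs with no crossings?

This is counted by the nth Catalan number C_n. Here n = 8/2 = 4.
C_n = C(2n,n)/(n+1), so C_{4} = C(8,4)/5 = 70/5.

Final answer: C_{4} = 14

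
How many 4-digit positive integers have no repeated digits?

First digit: 9 (not 0). Second: 9 (not first). Third: 8, etc.
Total: 9 x 9 x 8 x 7.

Final answer: 4536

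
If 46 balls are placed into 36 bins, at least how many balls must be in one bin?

By the pigeonhole principle: ceiling(46/36).

Final answer: 2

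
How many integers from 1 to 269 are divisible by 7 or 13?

Multiples of 7: 38. Multiples of 13: 20. Of both (lcm=91): 2.
By inclusion-exclusion: 38 + 20 - 2.

Final answer: 56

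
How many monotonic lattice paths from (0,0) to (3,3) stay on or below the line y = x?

Total monotonic paths to (3,3): C(6,3) = 20.
A path is bad iff it touches y = x + 1; reflecting its initial segment maps bad paths bijectively onto all paths to (2,4), of which there are C(6,4) = 15.
Valid Dyck paths: 20 - 15.
(These counts are the Catalan numbers.)

Final answer: C_{3} = 5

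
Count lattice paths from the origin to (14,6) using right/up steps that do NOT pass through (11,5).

Total paths to (14,6): C(20,6) = 38760.
Paths through (11,5): C(16,5) x C(4,1) = 17472.
Avoiding (11,5): 38760 - 17472.

Final answer: 21288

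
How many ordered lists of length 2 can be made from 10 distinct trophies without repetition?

P(10,2) = 10!/(10-2)! = 10!/8!.

Final answer: P(10,2) = 90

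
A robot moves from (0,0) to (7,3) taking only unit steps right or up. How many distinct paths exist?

Each path has 7 right steps and 3 up steps in some order (10 steps total).
Choose which 3 of the 10 steps are up: C(10,3).

Final answer: C(10,3) = 120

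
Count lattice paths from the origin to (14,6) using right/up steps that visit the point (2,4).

Paths (0,0)->(2,4): C(6,4) = 15.
Paths (2,4)->(14,6): C(14,2) = 91.
By multiplication principle: 15 x 91.

Final answer: 1365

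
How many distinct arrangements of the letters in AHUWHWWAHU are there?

Letters (A:2, H:3, U:2, W:3). Total letters: 10.
Permutations = 10!/(3! x 3! x 2! x 2!).

Final answer: 25200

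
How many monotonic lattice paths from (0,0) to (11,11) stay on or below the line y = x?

Total monotonic paths to (11,11): C(22,11) = 705432.
Paths that cross above y=x (reflection bijection): C(22,12) = 646646.
Valid Dyck paths: 705432 - 646646.
(This is the Catalan number C_{11}.)

Final answer: C_{11} = 58786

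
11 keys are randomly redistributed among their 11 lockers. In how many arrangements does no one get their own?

D(n) = (n-1)(D(n-1) + D(n-2)), D(0)=1, D(1)=0.
D(2) = 1 x (0 + 1) = 1
D(3) = 2 x (1 + 0) = 2
D(4) = 3 x (2 + 1) = 9
D(5) = 4 x (9 + 2) = 44
D(6) = 5 x (44 + 9) = 265
D(7) = 6 x (265 + 44) = 1854
D(8) = 7 x (1854 + 265) = 14833
D(9) = 8 x (14833 + 1854) = 133496
D(10) = 9 x (133496 + 14833) = 1334961
D(11) = 10 x (D(10) + D(9)) = 10 x (1334961 + 133496)

Final answer: D(11) = 14684570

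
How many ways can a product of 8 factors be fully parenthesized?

The structures are counted by the Catalan number C_n. Here n = 8 - 1 = 7.
C_n = C(2n,n)/(n+1), so C_{7} = C(14,7)/8 = 3432/8.

Final answer: C_{7} = 429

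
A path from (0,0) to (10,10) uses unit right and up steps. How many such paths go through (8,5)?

Paths (0,0)->(8,5): C(13,5) = 1287.
Paths (8,5)->(10,10): C(7,5) = 21.
By multiplication principle: 1287 x 21.

Final answer: 27027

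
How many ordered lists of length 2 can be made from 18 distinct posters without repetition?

P(18,2) = 18!/(18-2)! = 18!/16!.

Final answer: P(18,2) = 306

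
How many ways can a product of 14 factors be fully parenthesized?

This is a standard Catalan-number count: the answer is C_n. Here n = 14 - 1 = 13.
C_n = C(2n,n)/(n+1), so C_{13} = C(26,13)/14 = 10400600/14.

Final answer: C_{13} = 742900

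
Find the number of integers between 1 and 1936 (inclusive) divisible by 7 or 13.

Multiples of 7: 276. Multiples of 13: 148. Of both (lcm=91): 21.
By inclusion-exclusion: 276 + 148 - 21.

Final answer: 403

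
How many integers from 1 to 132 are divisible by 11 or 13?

Multiples of 11: 12. Multiples of 13: 10. Of both (lcm=143): 0.
By inclusion-exclusion: 12 + 10 - 0.

Final answer: 22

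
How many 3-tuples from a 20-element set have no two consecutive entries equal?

Let g(n) count such strings. g(1) = 20, and each valid string of length n-1 extends in 19 ways (any symbol but the last), so g(n) = 19 g(n-1).
Total: g(3) = 20 x 19^2.

Final answer: 20 x 19^{2} = 7220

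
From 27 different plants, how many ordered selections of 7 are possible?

P(27,7) = 27!/(27-7)! = 27!/20!.

Final answer: P(27,7) = 4475671200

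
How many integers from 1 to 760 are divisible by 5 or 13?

Multiples of 5: 152. Multiples of 13: 58. Of both (lcm=65): 11.
By inclusion-exclusion: 152 + 58 - 11.

Final answer: 199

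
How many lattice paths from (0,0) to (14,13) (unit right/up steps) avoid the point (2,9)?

Total paths to (14,13): C(27,13) = 20058300.
Paths through (2,9): C(11,9) x C(16,4) = 100100.
Avoiding (2,9): 20058300 - 100100.

Final answer: 19958200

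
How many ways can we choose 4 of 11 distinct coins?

C(11,4) = 11!/(4! x 7!).

Final answer: \binom{11}{4} = 330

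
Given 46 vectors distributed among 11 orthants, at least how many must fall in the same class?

By pigeonhole with 46 objects and 11 categories: ceiling(46/11).

Final answer: 5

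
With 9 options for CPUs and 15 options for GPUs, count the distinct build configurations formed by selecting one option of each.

By the multiplication principle: 9 x 15.

Final answer: 135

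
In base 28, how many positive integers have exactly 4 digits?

Leading digit: 27 options (nonzero). Other 3 digit(s): 28 options each.
Total: 27 x 28^3.

Final answer: 592704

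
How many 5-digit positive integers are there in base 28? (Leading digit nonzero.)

These are the integers in [28^4, 28^5), so the count is 28^5 - 28^4 = 27 x 28^4.

Final answer: 16595712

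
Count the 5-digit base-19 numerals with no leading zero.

In base 19, the leading digit has 18 choices (1..18); each of the remaining 4 digits has 19 choices.
Total: 18 x 19^4.

Final answer: 2345778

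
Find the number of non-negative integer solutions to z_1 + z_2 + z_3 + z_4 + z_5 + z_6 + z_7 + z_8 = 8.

Stars and bars with 8 stars and 7 bars:
C(8+8-1, 8-1) = C(15,7).

Final answer: C(15,7) = 6435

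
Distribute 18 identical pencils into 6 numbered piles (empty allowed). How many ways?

Stars and bars: C(n+k-1, k-1) = C(23,5).

Final answer: C(23,5) = 33649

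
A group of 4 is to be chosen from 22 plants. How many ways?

C(22,4) = 22!/(4! x (22-4)!).

Final answer: C(22,4) = 7315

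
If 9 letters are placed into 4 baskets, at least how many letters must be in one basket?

By the pigeonhole principle: ceiling(9/4).

Final answer: 3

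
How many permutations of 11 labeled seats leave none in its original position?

D(n) = (n-1)(D(n-1) + D(n-2)), D(0)=1, D(1)=0.
D(2) = 1 x (0 + 1) = 1
D(3) = 2 x (1 + 0) = 2
D(4) = 3 x (2 + 1) = 9
D(5) = 4 x (9 + 2) = 44
D(6) = 5 x (44 + 9) = 265
D(7) = 6 x (265 + 44) = 1854
D(8) = 7 x (1854 + 265) = 14833
D(9) = 8 x (14833 + 1854) = 133496
D(10) = 9 x (133496 + 14833) = 1334961
D(11) = 10 x (D(10) + D(9)) = 10 x (1334961 + 133496)

Final answer: D(11) = 14684570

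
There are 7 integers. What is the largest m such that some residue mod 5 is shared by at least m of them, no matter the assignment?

There are 5 possible values for residue mod 5. With 7 integers and 5 categories, by pigeonhole: ceiling(7/5).

Final answer: 2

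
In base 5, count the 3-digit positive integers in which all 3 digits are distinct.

The leading digit has 4 choices (anything but zero); the next has 4 (anything but the first), then 3, and so on, one fewer each time.
Total: 4 x 4 x 3.

Final answer: 48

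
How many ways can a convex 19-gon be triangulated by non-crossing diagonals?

This is counted by the nth Catalan number C_n. Here n = 19 - 2 = 17.
C_n = (2n)!/(n!(n+1)!), so C_{17} = 34!/(17! x 18!) = C(34,17)/18 = 2333606220/18.

Final answer: C_{17} = 129644790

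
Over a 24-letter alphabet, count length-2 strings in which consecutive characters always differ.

Let g(n) count such strings. g(1) = 24, and each valid string of length n-1 extends in 23 ways (any symbol but the last), so g(n) = 23 g(n-1).
Total: g(2) = 24 x 23^1.

Final answer: 24 x 23^{1} = 552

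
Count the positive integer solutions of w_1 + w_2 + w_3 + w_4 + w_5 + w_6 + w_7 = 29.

Substitute w'_i = w_i - 1 (so w'_i >= 0). Then sum w'_i = 29 - 7 = 22.
Stars and bars: C(22+7-1, 7-1) = C(28,6).

Final answer: C(28,6) = 376740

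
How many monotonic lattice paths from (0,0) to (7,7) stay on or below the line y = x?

Total monotonic paths to (7,7): C(14,7) = 3432.
By the reflection principle, paths that go above the diagonal number C(14,8) = 3003.
Valid Dyck paths: 3432 - 3003.
(This is the Catalan number C_{7}.)

Final answer: C_{7} = 429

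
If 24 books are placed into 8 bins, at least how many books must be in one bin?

By the pigeonhole principle: ceiling(24/8).

Final answer: 3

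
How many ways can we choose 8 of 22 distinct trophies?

C(22,8) = 22!/(8! x (22-8)!).

Final answer: C(22,8) = 319770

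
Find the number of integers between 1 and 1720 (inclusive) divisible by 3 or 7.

Multiples of 3: 573. Multiples of 7: 245. Of both (lcm=21): 81.
By inclusion-exclusion: 573 + 245 - 81.

Final answer: 737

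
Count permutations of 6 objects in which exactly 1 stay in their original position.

Choose which 1 elements are fixed: C(6,1) = 6.
Derange the remaining 5 using D(j) = (j-1)(D(j-1) + D(j-2)), D(0)=1, D(1)=0: D(2)=1, D(3)=2, D(4)=9, D(5)=44.
Total: 6 x 44.

Final answer: C(6,1) D(5) = 264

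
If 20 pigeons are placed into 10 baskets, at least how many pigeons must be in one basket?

By the pigeonhole principle: ceiling(20/10).

Final answer: 2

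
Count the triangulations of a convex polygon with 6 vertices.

This is counted by the nth Catalan number C_n. Here n = 6 - 2 = 4.
C_n = (2n)!/(n!(n+1)!), so C_{4} = 8!/(4! x 5!) = C(8,4)/5 = 70/5.

Final answer: C_{4} = 14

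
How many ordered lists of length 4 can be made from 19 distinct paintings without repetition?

P(19,4) = 19!/(19-4)! = 19!/15!.

Final answer: P(19,4) = 93024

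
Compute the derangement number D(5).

Derangements satisfy D(n) = (n-1)(D(n-1) + D(n-2)), starting from D(0)=1, D(1)=0.
D(2) = 1 x (0 + 1) = 1
D(3) = 2 x (1 + 0) = 2
D(4) = 3 x (2 + 1) = 9
D(5) = 4 x (D(4) + D(3)) = 4 x (9 + 2)

Final answer: D(5) = 44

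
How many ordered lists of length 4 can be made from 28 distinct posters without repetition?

P(28,4) = 28!/(28-4)! = 28!/24!.

Final answer: P(28,4) = 491400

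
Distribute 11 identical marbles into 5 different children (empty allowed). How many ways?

Stars and bars: C(n+k-1, k-1) = C(15,4).

Final answer: C(15,4) = 1365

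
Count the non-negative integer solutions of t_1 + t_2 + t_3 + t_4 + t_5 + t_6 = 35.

Stars and bars with 35 stars and 5 bars:
C(35+6-1, 6-1) = C(40,5).

Final answer: C(40,5) = 658008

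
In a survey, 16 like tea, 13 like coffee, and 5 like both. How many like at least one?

|A union B| = |A| + |B| - |A intersect B| = 16 + 13 - 5.

Final answer: 24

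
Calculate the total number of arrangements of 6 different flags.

The number of ways to arrange 6 distinct objects is 6!.

Final answer: 6! = 720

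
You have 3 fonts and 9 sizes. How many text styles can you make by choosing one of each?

By the multiplication principle: 3 x 9.

Final answer: 27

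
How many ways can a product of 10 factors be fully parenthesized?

This is a standard Catalan-number count: the answer is C_n. Here n = 10 - 1 = 9.
C_n = C(2n,n)/(n+1), so C_{9} = C(18,9)/10 = 48620/10.

Final answer: C_{9} = 4862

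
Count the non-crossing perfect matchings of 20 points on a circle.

This is a standard Catalan-number count: the answer is C_n. Here n = 20/2 = 10.
C_n = C(2n,n) - C(2n,n+1), so C_{10} = C(20,10) - C(20,11) = 184756 - 167960.

Final answer: C_{10} = 16796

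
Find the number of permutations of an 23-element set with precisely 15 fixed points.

Choose which 15 elements are fixed: C(23,15) = 490314.
Derange the remaining 8 using D(j) = (j-1)(D(j-1) + D(j-2)), D(0)=1, D(1)=0: D(2)=1, D(3)=2, D(4)=9, D(5)=44, D(6)=265, D(7)=1854, D(8)=14833.
Total: 490314 x 14833.

Final answer: C(23,15) D(8) = 7272827562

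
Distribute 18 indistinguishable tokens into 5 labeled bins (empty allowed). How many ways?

Stars and bars: C(n+k-1, k-1) = C(22,4).

Final answer: C(22,4) = 7315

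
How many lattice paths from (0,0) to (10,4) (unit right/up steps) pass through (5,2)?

Paths (0,0)->(5,2): C(7,2) = 21.
Paths (5,2)->(10,4): C(7,2) = 21.
By multiplication principle: 21 x 21.

Final answer: 441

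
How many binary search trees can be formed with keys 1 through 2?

This is a standard Catalan-number count: the answer is C_n. Here n = 2.
Using C_0 = 1 and C_(k+1) = C_k x 2(2k+1)/(k+2), build up term by term: C_1=1, C_2=2.

Final answer: C_{2} = 2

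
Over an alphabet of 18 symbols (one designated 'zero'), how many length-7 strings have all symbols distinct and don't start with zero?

The leading digit has 17 choices (anything but zero); the next has 17 (anything but the first), then 16, and so on, one fewer each time.
Total: 17 x 17 x 16 x 15 x 14 x 13 x 12.

Final answer: 151482240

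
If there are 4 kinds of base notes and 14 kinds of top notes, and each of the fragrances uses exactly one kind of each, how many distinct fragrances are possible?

By the multiplication principle: 4 x 14.

Final answer: 56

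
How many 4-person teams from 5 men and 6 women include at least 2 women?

Sum over valid woman counts:
C(6,2)C(5,2) = 150
C(6,3)C(5,1) = 100
C(6,4)C(5,0) = 15
Total: 150 + 100 + 15.

Final answer: 265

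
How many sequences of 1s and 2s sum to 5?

Let f(n) count the ways. The last step is size 1 or 2, so f(n) = f(n-1) + f(n-2) with f(1)=1, f(2)=2.
Computing successive values: f(1)=1, f(2)=2, f(3)=3, f(4)=5, f(5)=8.

Final answer: 8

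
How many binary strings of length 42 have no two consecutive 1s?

Let a(n) count valid strings. If the last bit is 0 the prefix is any valid string of length n-1; if it is 1 the string must end in 01 with a valid prefix of length n-2. So a(n) = a(n-1) + a(n-2), a(1)=2, a(2)=3.
Building up term by term: a(1)=2, a(2)=3, a(3)=5, a(4)=8, a(5)=13, a(6)=21, a(7)=34, a(8)=55, a(9)=89, a(10)=144, a(11)=233, a(12)=377, a(13)=610, a(14)=987, a(15)=1597, a(16)=2584, a(17)=4181, a(18)=6765, a(19)=10946, a(20)=17711, a(21)=28657, a(22)=46368, a(23)=75025, a(24)=121393, a(25)=196418, a(26)=317811, a(27)=514229, a(28)=832040, a(29)=1346269, a(30)=2178309, a(31)=3524578, a(32)=5702887, a(33)=9227465, a(34)=14930352, a(35)=24157817, a(36)=39088169, a(37)=63245986, a(38)=102334155, a(39)=165580141, a(40)=267914296, a(41)=433494437, a(42)=701408733.

Final answer: 701408733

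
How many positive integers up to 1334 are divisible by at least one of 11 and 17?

Multiples of 11: 121. Multiples of 17: 78. Of both (lcm=187): 7.
By inclusion-exclusion: 121 + 78 - 7.

Final answer: 192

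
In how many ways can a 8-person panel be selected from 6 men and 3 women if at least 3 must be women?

Sum over valid woman counts:
C(3,3)C(6,5).

Final answer: 6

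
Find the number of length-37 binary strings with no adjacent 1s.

Classify by the final bit: ...0 gives a(n-1) strings, ...01 gives a(n-2) strings. Thus a(n) = a(n-1) + a(n-2) with a(1)=2, a(2)=3.
Iterating the recurrence: a(1)=2, a(2)=3, a(3)=5, a(4)=8, a(5)=13, a(6)=21, a(7)=34, a(8)=55, a(9)=89, a(10)=144, a(11)=233, a(12)=377, a(13)=610, a(14)=987, a(15)=1597, a(16)=2584, a(17)=4181, a(18)=6765, a(19)=10946, a(20)=17711, a(21)=28657, a(22)=46368, a(23)=75025, a(24)=121393, a(25)=196418, a(26)=317811, a(27)=514229, a(28)=832040, a(29)=1346269, a(30)=2178309, a(31)=3524578, a(32)=5702887, a(33)=9227465, a(34)=14930352, a(35)=24157817, a(36)=39088169, a(37)=63245986.

Final answer: 63245986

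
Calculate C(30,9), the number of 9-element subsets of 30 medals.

C(30,9) = 30!/(9! x 21!).

Final answer: \binom{30}{9} = 14307150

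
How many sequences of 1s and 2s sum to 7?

Condition on the final move: it is a 1-step (f(n-1) ways to get there) or a 2-step (f(n-2) ways), so f(n) = f(n-1) + f(n-2), with f(1)=1, f(2)=2.
Building up term by term: f(1)=1, f(2)=2, f(3)=3, f(4)=5, f(5)=8, f(6)=13, f(7)=21.

Final answer: 21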